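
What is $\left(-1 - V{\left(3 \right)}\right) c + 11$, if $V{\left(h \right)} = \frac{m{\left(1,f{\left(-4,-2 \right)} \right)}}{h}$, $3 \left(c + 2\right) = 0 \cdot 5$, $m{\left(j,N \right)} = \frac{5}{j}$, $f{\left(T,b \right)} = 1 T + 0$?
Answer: $\frac{49}{3} \approx 16.333$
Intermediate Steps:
$f{\left(T,b \right)} = T$ ($f{\left(T,b \right)} = T + 0 = T$)
$c = -2$ ($c = -2 + \frac{0 \cdot 5}{3} = -2 + \frac{1}{3} \cdot 0 = -2 + 0 = -2$)
$V{\left(h \right)} = \frac{5}{h}$ ($V{\left(h \right)} = \frac{5 \cdot 1^{-1}}{h} = \frac{5 \cdot 1}{h} = \frac{5}{h}$)
$\left(-1 - V{\left(3 \right)}\right) c + 11 = \left(-1 - \frac{5}{3}\right) \left(-2\right) + 11 = \left(- \frac{8}{3}\right) \left(-2\right) + 11 = \frac{16}{3} + 11 = \frac{49}{3}$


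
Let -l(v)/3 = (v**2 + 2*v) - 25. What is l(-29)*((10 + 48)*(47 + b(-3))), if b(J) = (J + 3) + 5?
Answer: -6858384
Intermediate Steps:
l(v) = 75 - 6*v - 3*v**2 (l(v) = -3*((v**2 + 2*v) - 25) = -3*(-25 + v**2 + 2*v) = 75 - 6*v - 3*v**2)
b(J) = 8 + J (b(J) = (3 + J) + 5 = 8 + J)
l(-29)*((10 + 48)*(47 + b(-3))) = (75 - 6*(-29) - 3*(-29)**2)*((10 + 48)*(47 + (8 - 3))) = (75 + 174 - 3*841)*(58*(47 + 5)) = (75 + 174 - 2523)*(58*52) = -2274*3016 = -6858384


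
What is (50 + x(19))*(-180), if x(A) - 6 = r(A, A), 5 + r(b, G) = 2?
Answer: -9540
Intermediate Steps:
r(b, G) = -3 (r(b, G) = -5 + 2 = -3)
x(A) = 3 (x(A) = 6 - 3 = 3)
(50 + x(19))*(-180) = (50 + 3)*(-180) = 53*(-180) = -9540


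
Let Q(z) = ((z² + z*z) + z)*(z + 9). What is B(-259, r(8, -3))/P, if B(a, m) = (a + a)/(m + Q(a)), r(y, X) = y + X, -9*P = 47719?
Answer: -666/228204153665 ≈ -2.9184e-9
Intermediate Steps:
P = -47719/9 (P = -⅑*47719 = -47719/9 ≈ -5302.1)
Q(z) = (9 + z)*(z + 2*z²) (Q(z) = ((z² + z²) + z)*(9 + z) = (2*z² + z)*(9 + z) = (z + 2*z²)*(9 + z) = (9 + z)*(z + 2*z²))
r(y, X) = X + y
B(a, m) = 2*a/(m + a*(9 + 2*a² + 19*a)) (B(a, m) = (a + a)/(m + a*(9 + 2*a² + 19*a)) = (2*a)/(m + a*(9 + 2*a² + 19*a)) = 2*a/(m + a*(9 + 2*a² + 19*a)))
B(-259, r(8, -3))/P = (2*(-259)/((-3 + 8) - 259*(9 + 2*(-259)² + 19*(-259))))/(-47719/9) = (2*(-259)/(5 - 259*(9 + 2*67081 - 4921)))*(-9/47719) = (2*(-259)/(5 - 259*(9 + 134162 - 4921)))*(-9/47719) = (2*(-259)/(5 - 259*129250))*(-9/47719) = (2*(-259)/(5 - 33475750))*(-9/47719) = (2*(-259)/(-33475745))*(-9/47719) = (2*(-259)*(-1/33475745))*(-9/47719) = (518/33475745)*(-9/47719) = -666/228204153665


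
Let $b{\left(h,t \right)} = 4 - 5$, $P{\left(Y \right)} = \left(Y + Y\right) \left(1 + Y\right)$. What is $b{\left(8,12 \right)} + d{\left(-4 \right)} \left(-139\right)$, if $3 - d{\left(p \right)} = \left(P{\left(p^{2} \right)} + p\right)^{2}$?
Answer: $40531982$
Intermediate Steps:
$P{\left(Y \right)} = 2 Y \left(1 + Y\right)$
$d{\left(p \right)} = 3 - \left(p + 2 p^{2} \left(1 + p^{2}\right)\right)^{2}$ ($d{\left(p \right)} = 3 - \left(2 p^{2} \left(1 + p^{2}\right) + p\right)^{2} = 3 - \left(p + 2 p^{2} \left(1 + p^{2}\right)\right)^{2}$)
$b{\left(h,t \right)} = -1$ ($b{\left(h,t \right)} = 4 - 5 = -1$)
$b{\left(8,12 \right)} + d{\left(-4 \right)} \left(-139\right) = -1 + \left(3 - \left(-4\right)^{2} \left(1 + 2 \left(-4\right) \left(1 + \left(-4\right)^{2}\right)\right)^{2}\right) \left(-139\right) = -1 + \left(3 - 16 \left(1 + 2 \left(-4\right) \left(1 + 16\right)\right)^{2}\right) \left(-139\right) = -1 + \left(3 - 16 \left(1 + 2 \left(-4\right) 17\right)^{2}\right) \left(-139\right) = -1 + \left(3 - 16 \left(1 - 136\right)^{2}\right) \left(-139\right) = -1 + \left(3 - 16 \left(-135\right)^{2}\right) \left(-139\right) = -1 + \left(3 - 16 \cdot 18225\right) \left(-139\right) = -1 + \left(3 - 291600\right) \left(-139\right) = -1 - -40531983 = -1 + 40531983 = 40531982$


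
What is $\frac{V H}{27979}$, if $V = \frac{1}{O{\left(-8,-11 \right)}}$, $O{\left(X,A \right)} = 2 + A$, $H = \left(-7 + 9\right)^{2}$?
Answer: $- \frac{4}{251811} \approx -1.5885 \cdot 10^{-5}$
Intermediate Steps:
$H = 4$ ($H = 2^{2} = 4$)
$V = - \frac{1}{9}$ ($V = \frac{1}{2 - 11} = \frac{1}{-9} = - \frac{1}{9} \approx -0.11111$)
$\frac{V H}{27979} = \frac{\left(- \frac{1}{9}\right) 4}{27979} = \left(- \frac{4}{9}\right) \frac{1}{27979} = - \frac{4}{251811}$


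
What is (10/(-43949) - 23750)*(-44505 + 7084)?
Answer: 39059619187960/43949 ≈ 8.8875e+8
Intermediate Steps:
(10/(-43949) - 23750)*(-44505 + 7084) = (10*(-1/43949) - 23750)*(-37421) = (-10/43949 - 23750)*(-37421) = -1043788760/43949*(-37421) = 39059619187960/43949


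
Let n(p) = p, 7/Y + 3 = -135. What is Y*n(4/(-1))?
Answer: 14/69 ≈ 0.20290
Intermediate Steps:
Y = -7/138 (Y = 7/(-3 - 135) = 7/(-138) = 7*(-1/138) = -7/138 ≈ -0.050725)
Y*n(4/(-1)) = -14/(69*(-1)) = -14*(-1)/69 = -7/138*(-4) = 14/69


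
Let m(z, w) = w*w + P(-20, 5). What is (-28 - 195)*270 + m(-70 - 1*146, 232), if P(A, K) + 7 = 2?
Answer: -6391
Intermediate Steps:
P(A, K) = -5 (P(A, K) = -7 + 2 = -5)
m(z, w) = -5 + w² (m(z, w) = w*w - 5 = w² - 5 = -5 + w²)
(-28 - 195)*270 + m(-70 - 1*146, 232) = (-28 - 195)*270 + (-5 + 232²) = -223*270 + (-5 + 53824) = -60210 + 53819 = -6391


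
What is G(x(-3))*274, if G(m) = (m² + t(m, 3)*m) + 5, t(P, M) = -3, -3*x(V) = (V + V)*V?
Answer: 16166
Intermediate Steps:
x(V) = -2*V²/3 (x(V) = -(V + V)*V/3 = -2*V*V/3 = -2*V²/3)
G(m) = 5 + m² - 3*m (G(m) = (m² - 3*m) + 5 = 5 + m² - 3*m)
G(x(-3))*274 = (5 + (-⅔*(-3)²)² - (-2)*(-3)²)*274 = (5 + (-⅔*9)² - (-2)*9)*274 = (5 + (-6)² - 3*(-6))*274 = (5 + 36 + 18)*274 = 59*274 = 16166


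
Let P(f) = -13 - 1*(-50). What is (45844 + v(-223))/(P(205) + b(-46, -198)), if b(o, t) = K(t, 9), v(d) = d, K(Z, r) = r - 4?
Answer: 15207/14 ≈ 1086.2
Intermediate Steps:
K(Z, r) = -4 + r
b(o, t) = 5 (b(o, t) = -4 + 9 = 5)
P(f) = 37 (P(f) = -13 + 50 = 37)
(45844 + v(-223))/(P(205) + b(-46, -198)) = (45844 - 223)/(37 + 5) = 45621/42 = 45621*(1/42) = 15207/14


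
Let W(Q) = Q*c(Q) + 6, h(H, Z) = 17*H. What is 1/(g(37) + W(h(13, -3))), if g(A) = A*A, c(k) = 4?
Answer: 1/2259 ≈ 0.00044267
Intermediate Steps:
g(A) = A²
W(Q) = 6 + 4*Q (W(Q) = Q*4 + 6 = 4*Q + 6 = 6 + 4*Q)
1/(g(37) + W(h(13, -3))) = 1/(37² + (6 + 4*(17*13))) = 1/(1369 + (6 + 4*221)) = 1/(1369 + (6 + 884)) = 1/(1369 + 890) = 1/2259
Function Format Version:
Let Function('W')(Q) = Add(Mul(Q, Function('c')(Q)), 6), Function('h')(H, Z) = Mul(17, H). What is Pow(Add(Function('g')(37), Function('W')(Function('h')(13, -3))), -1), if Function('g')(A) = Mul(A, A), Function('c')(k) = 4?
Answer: Rational(1, 2259) ≈ 0.00044267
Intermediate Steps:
Function('g')(A) = Pow(A, 2)
Function('W')(Q) = Add(6, Mul(4, Q)) (Function('W')(Q) = Add(Mul(Q, 4), 6) = Add(Mul(4, Q), 6) = Add(6, Mul(4, Q)))
Pow(Add(Function('g')(37), Function('W')(Function('h')(13, -3))), -1) = Pow(Add(Pow(37, 2), Add(6, Mul(4, Mul(17, 13)))), -1) = Pow(Add(1369, Add(6, Mul(4, 221))), -1) = Pow(Add(1369, Add(6, 884)), -1) = Pow(Add(1369, 890), -1) = Pow(2259, -1) = Rational(1, 2259)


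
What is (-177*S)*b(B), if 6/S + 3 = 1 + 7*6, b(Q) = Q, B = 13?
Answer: -6903/20 ≈ -345.15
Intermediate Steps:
S = 3/20 (S = 6/(-3 + (1 + 7*6)) = 6/(-3 + (1 + 42)) = 6/(-3 + 43) = 6/40 = 6*(1/40) = 3/20 ≈ 0.15000)
(-177*S)*b(B) = -177*3/20*13 = -531/20*13 = -6903/20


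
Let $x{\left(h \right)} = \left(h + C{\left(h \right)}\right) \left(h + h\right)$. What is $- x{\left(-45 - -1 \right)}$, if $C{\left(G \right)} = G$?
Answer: $-7744$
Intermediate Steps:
$x{\left(h \right)} = 4 h^{2}$ ($x{\left(h \right)} = \left(h + h\right) \left(h + h\right) = 2 h 2 h = 4 h^{2}$)
$- x{\left(-45 - -1 \right)} = - 4 \left(-45 - -1\right)^{2} = - 4 \left(-45 + 1\right)^{2} = - 4 \left(-44\right)^{2} = - 4 \cdot 1936 = \left(-1\right) 7744 = -7744$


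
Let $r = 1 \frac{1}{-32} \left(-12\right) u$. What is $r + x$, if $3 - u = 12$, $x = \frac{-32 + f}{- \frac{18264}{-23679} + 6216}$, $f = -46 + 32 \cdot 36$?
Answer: $- \frac{19641339}{6133622} \approx -3.2022$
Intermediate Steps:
$f = 1106$ ($f = -46 + 1152 = 1106$)
$x = \frac{4238541}{24534488}$ ($x = \frac{-32 + 1106}{- \frac{18264}{-23679} + 6216} = \frac{1074}{\left(-18264\right) \left(- \frac{1}{23679}\right) + 6216} = \frac{1074}{\frac{6088}{7893} + 6216} = \frac{1074}{\frac{49068976}{7893}} = 1074 \cdot \frac{7893}{49068976} = \frac{4238541}{24534488} \approx 0.17276$)
$u = -9$ ($u = 3 - 12 = -9$)
$r = - \frac{27}{8}$ ($r = 1 \frac{1}{-32} \left(-12\right) \left(-9\right) = 1 \left(- \frac{1}{32}\right) \left(-12\right) \left(-9\right) = \left(- \frac{1}{32}\right) \left(-12\right) \left(-9\right) = \frac{3}{8} \left(-9\right) = - \frac{27}{8} \approx -3.375$)
$r + x = - \frac{27}{8} + \frac{4238541}{24534488} = - \frac{19641339}{6133622}$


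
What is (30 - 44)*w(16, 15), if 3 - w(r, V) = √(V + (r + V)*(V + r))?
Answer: -42 + 56*√61 ≈ 395.37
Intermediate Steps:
w(r, V) = 3 - √(V + (V + r)²) (w(r, V) = 3 - √(V + (r + V)*(V + r)) = 3 - √(V + (V + r)*(V + r)) = 3 - √(V + (V + r)²))
(30 - 44)*w(16, 15) = (30 - 44)*(3 - √(15 + (15 + 16)²)) = -14*(3 - √(15 + 31²)) = -14*(3 - √(15 + 961)) = -14*(3 - √976) = -14*(3 - 4*√61) = -42 + 56*√61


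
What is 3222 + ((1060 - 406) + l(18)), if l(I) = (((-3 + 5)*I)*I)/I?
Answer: 3912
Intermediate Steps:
l(I) = 2*I (l(I) = ((2*I)*I)/I = (2*I²)/I = 2*I)
3222 + ((1060 - 406) + l(18)) = 3222 + ((1060 - 406) + 2*18) = 3222 + (654 + 36) = 3222 + 690 = 3912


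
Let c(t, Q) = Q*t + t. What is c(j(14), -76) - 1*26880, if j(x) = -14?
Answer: -25830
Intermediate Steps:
c(t, Q) = t + Q*t
c(j(14), -76) - 1*26880 = -14*(1 - 76) - 1*26880 = -14*(-75) - 26880 = 1050 - 26880 = -25830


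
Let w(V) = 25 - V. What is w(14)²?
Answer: 121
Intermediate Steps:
w(14)² = (25 - 1*14)² = (25 - 14)² = 11² = 121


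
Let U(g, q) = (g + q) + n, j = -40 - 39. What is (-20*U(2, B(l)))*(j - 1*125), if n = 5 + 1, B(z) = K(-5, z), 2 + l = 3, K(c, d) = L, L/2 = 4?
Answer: 65280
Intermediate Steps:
L = 8 (L = 2*4 = 8)
K(c, d) = 8
l = 1 (l = -2 + 3 = 1)
B(z) = 8
j = -79
n = 6
U(g, q) = 6 + g + q (U(g, q) = (g + q) + 6 = 6 + g + q)
(-20*U(2, B(l)))*(j - 1*125) = (-20*(6 + 2 + 8))*(-79 - 1*125) = (-20*16)*(-79 - 125) = -320*(-204) = 65280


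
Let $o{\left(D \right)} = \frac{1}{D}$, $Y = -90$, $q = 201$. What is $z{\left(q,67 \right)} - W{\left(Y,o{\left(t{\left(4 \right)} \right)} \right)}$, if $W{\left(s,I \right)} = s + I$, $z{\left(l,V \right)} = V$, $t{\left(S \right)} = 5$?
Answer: $\frac{784}{5} \approx 156.8$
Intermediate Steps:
$W{\left(s,I \right)} = I + s$
$z{\left(q,67 \right)} - W{\left(Y,o{\left(t{\left(4 \right)} \right)} \right)} = 67 - \left(\frac{1}{5} - 90\right) = 67 - - \frac{449}{5} = 67 + \frac{449}{5} = \frac{784}{5}$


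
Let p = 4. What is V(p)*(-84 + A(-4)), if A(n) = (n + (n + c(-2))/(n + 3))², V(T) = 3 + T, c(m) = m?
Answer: -560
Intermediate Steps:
A(n) = (n + (-2 + n)/(3 + n))² (A(n) = (n + (n - 2)/(n + 3))² = (n + (-2 + n)/(3 + n))²)
V(p)*(-84 + A(-4)) = (3 + 4)*(-84 + (-2 + (-4)² + 4*(-4))²/(3 - 4)²) = 7*(-84 + (-2 + 16 - 16)²/(-1)²) = 7*(-84 + 1*(-2)²) = 7*(-84 + 1*4) = 7*(-84 + 4) = 7*(-80) = -560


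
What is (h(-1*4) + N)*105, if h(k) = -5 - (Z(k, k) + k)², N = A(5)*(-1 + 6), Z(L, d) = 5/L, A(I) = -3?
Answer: -79905/16 ≈ -4994.1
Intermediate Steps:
N = -15 (N = -3*(-1 + 6) = -3*5 = -15)
h(k) = -5 - (k + 5/k)² (h(k) = -5 - (5/k + k)² = -5 - (k + 5/k)²)
(h(-1*4) + N)*105 = ((-15 - (-1*4)² - 25/(-1*4)²) - 15)*105 = ((-15 - 1*(-4)² - 25/(-4)²) - 15)*105 = ((-15 - 1*16 - 25*1/16) - 15)*105 = ((-15 - 16 - 25/16) - 15)*105 = (-521/16 - 15)*105 = -761/16*105 = -79905/16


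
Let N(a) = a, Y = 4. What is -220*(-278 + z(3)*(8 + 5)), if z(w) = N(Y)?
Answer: 49720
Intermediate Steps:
z(w) = 4
-220*(-278 + z(3)*(8 + 5)) = -220*(-278 + 4*(8 + 5)) = -220*(-278 + 4*13) = -220*(-278 + 52) = -220*(-226) = 49720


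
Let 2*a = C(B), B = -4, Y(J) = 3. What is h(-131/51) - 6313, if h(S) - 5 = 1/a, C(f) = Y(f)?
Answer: -18922/3 ≈ -6307.3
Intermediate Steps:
C(f) = 3
a = 3/2 (a = (½)*3 = 3/2 ≈ 1.5000)
h(S) = 17/3 (h(S) = 5 + 1/(3/2) = 5 + ⅔ = 17/3)
h(-131/51) - 6313 = 17/3 - 6313 = -18922/3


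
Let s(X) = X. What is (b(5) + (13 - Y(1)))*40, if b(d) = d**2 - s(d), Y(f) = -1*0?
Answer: 1320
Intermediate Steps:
Y(f) = 0
b(d) = d**2 - d
(b(5) + (13 - Y(1)))*40 = (5*(-1 + 5) + (13 - 1*0))*40 = (5*4 + (13 + 0))*40 = (20 + 13)*40 = 33*40 = 1320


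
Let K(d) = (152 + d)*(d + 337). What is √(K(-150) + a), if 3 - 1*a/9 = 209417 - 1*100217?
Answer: 11*I*√8119 ≈ 991.16*I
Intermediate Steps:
a = -982773 (a = 27 - 9*(209417 - 1*100217) = 27 - 9*(209417 - 100217) = 27 - 9*109200 = 27 - 982800 = -982773)
K(d) = (152 + d)*(337 + d)
√(K(-150) + a) = √((51224 + (-150)² + 489*(-150)) - 982773) = √((51224 + 22500 - 73350) - 982773) = √(374 - 982773) = √(-982399) = 11*I*√8119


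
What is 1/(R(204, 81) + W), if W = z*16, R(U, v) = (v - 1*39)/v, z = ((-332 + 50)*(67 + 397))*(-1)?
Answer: 27/56526350 ≈ 4.7765e-7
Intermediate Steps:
z = 130848 (z = -282*464*(-1) = -130848*(-1) = 130848)
R(U, v) = (-39 + v)/v (R(U, v) = (v - 39)/v = (-39 + v)/v)
W = 2093568 (W = 130848*16 = 2093568)
1/(R(204, 81) + W) = 1/((-39 + 81)/81 + 2093568) = 1/((1/81)*42 + 2093568) = 1/(14/27 + 2093568) = 1/(56526350/27) = 27/56526350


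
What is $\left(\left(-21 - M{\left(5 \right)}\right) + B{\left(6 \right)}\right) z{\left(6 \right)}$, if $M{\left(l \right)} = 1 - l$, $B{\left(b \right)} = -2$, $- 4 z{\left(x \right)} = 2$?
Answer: $\frac{19}{2} \approx 9.5$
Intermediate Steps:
$z{\left(x \right)} = - \frac{1}{2}$ ($z{\left(x \right)} = \left(- \frac{1}{4}\right) 2 = - \frac{1}{2}$)
$\left(\left(-21 - M{\left(5 \right)}\right) + B{\left(6 \right)}\right) z{\left(6 \right)} = \left(\left(-21 - \left(1 - 5\right)\right) - 2\right) \left(- \frac{1}{2}\right) = \left(\left(-21 - -4\right) - 2\right) \left(- \frac{1}{2}\right) = \left(\left(-21 + 4\right) - 2\right) \left(- \frac{1}{2}\right) = \left(-17 - 2\right) \left(- \frac{1}{2}\right) = \left(-19\right) \left(- \frac{1}{2}\right) = \frac{19}{2}$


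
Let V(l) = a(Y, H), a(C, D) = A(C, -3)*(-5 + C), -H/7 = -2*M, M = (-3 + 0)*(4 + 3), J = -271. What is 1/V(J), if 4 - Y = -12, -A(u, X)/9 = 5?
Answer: -1/495 ≈ -0.0020202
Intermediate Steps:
M = -21 (M = -3*7 = -21)
A(u, X) = -45 (A(u, X) = -9*5 = -45)
Y = 16 (Y = 4 - 1*(-12) = 4 + 12 = 16)
H = -294 (H = -(-14)*(-21) = -7*42 = -294)
a(C, D) = 225 - 45*C (a(C, D) = -45*(-5 + C) = 225 - 45*C)
V(l) = -495 (V(l) = 225 - 45*16 = 225 - 720 = -495)
1/V(J) = 1/(-495) = -1/495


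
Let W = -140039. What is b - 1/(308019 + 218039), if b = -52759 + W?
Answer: -101422930285/526058 ≈ -1.9280e+5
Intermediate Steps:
b = -192798 (b = -52759 - 140039 = -192798)
b - 1/(308019 + 218039) = -192798 - 1/(308019 + 218039) = -192798 - 1/526058 = -101422930285/526058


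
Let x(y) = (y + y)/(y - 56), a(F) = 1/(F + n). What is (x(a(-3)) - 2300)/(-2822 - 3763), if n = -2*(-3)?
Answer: 128034/366565 ≈ 0.34928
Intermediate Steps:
n = 6
a(F) = 1/(6 + F) (a(F) = 1/(F + 6) = 1/(6 + F))
x(y) = 2*y/(-56 + y) (x(y) = (2*y)/(-56 + y) = 2*y/(-56 + y))
(x(a(-3)) - 2300)/(-2822 - 3763) = (2/((6 - 3)*(-56 + 1/(6 - 3))) - 2300)/(-2822 - 3763) = (2/(3*(-56 + 1/3)) - 2300)/(-6585) = (2*(1/3)/(-56 + 1/3) - 2300)*(-1/6585) = (2*(1/3)/(-167/3) - 2300)*(-1/6585) = (2*(1/3)*(-3/167) - 2300)*(-1/6585) = (-2/167 - 2300)*(-1/6585) = -384102/167*(-1/6585) = 128034/366565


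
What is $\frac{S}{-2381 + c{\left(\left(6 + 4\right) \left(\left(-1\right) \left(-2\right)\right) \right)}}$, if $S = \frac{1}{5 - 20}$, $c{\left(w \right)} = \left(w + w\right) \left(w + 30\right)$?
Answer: $\frac{1}{5715} \approx 0.00017498$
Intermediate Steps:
$c{\left(w \right)} = 2 w \left(30 + w\right)$
$S = - \frac{1}{15}$ ($S = \frac{1}{-15} = - \frac{1}{15} \approx -0.066667$)
$\frac{S}{-2381 + c{\left(\left(6 + 4\right) \left(\left(-1\right) \left(-2\right)\right) \right)}} = \frac{1}{-2381 + 2 \left(6 + 4\right) \left(\left(-1\right) \left(-2\right)\right) \left(30 + \left(6 + 4\right) \left(\left(-1\right) \left(-2\right)\right)\right)} \left(- \frac{1}{15}\right) = \frac{1}{-2381 + 2 \cdot 10 \cdot 2 \left(30 + 10 \cdot 2\right)} \left(- \frac{1}{15}\right) = \frac{1}{-2381 + 2 \cdot 20 \left(30 + 20\right)} \left(- \frac{1}{15}\right) = \frac{1}{-2381 + 2 \cdot 20 \cdot 50} \left(- \frac{1}{15}\right) = \frac{1}{-2381 + 2000} \left(- \frac{1}{15}\right) = \frac{1}{-381} \left(- \frac{1}{15}\right) = \left(- \frac{1}{381}\right) \left(- \frac{1}{15}\right) = \frac{1}{5715}$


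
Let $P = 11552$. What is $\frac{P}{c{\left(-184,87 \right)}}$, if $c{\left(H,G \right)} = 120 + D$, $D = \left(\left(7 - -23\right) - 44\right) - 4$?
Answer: $\frac{5776}{51} \approx 113.25$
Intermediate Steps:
$D = -18$ ($D = \left(\left(7 + 23\right) - 44\right) - 4 = \left(30 - 44\right) - 4 = -14 - 4 = -18$)
$c{\left(H,G \right)} = 102$ ($c{\left(H,G \right)} = 120 - 18 = 102$)
$\frac{P}{c{\left(-184,87 \right)}} = \frac{11552}{102} = 11552 \cdot \frac{1}{102} = \frac{5776}{51}$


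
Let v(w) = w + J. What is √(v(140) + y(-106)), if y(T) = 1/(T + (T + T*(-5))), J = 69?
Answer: √21135234/318 ≈ 14.457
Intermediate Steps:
y(T) = -1/(3*T) (y(T) = 1/(T + (T - 5*T)) = 1/(T - 4*T) = 1/(-3*T) = -1/(3*T))
v(w) = 69 + w (v(w) = w + 69 = 69 + w)
√(v(140) + y(-106)) = √((69 + 140) - ⅓/(-106)) = √(209 - ⅓*(-1/106)) = √(209 + 1/318) = √(66463/318) = √21135234/318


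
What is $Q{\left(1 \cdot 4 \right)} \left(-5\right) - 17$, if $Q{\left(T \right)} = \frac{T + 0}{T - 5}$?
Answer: $3$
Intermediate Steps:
$Q{\left(T \right)} = \frac{T}{-5 + T}$
$Q{\left(1 \cdot 4 \right)} \left(-5\right) - 17 = \frac{1 \cdot 4}{-5 + 1 \cdot 4} \left(-5\right) - 17 = \frac{4}{-5 + 4} \left(-5\right) - 17 = \frac{4}{-1} \left(-5\right) - 17 = 4 \left(-1\right) \left(-5\right) - 17 = \left(-4\right) \left(-5\right) - 17 = 20 - 17 = 3$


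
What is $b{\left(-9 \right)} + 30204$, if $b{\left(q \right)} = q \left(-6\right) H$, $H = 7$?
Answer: $30582$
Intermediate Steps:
$b{\left(q \right)} = - 42 q$ ($b{\left(q \right)} = q \left(-6\right) 7 = - 6 q 7 = - 42 q$)
$b{\left(-9 \right)} + 30204 = \left(-42\right) \left(-9\right) + 30204 = 378 + 30204 = 30582$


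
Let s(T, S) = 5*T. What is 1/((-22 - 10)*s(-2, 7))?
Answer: 1/320 ≈ 0.0031250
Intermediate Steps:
1/((-22 - 10)*s(-2, 7)) = 1/((-22 - 10)*(5*(-2))) = 1/(-32*(-10)) = 1/320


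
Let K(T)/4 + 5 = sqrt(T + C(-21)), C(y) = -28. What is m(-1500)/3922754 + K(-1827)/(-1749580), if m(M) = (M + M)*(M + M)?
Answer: 393657461377/171579298583 - I*sqrt(1855)/437395 ≈ 2.2943 - 9.8469e-5*I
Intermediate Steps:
m(M) = 4*M**2 (m(M) = (2*M)*(2*M) = 4*M**2)
K(T) = -20 + 4*sqrt(-28 + T) (K(T) = -20 + 4*sqrt(T - 28) = -20 + 4*sqrt(-28 + T))
m(-1500)/3922754 + K(-1827)/(-1749580) = (4*(-1500)**2)/3922754 + (-20 + 4*sqrt(-28 - 1827))/(-1749580) = (4*2250000)*(1/3922754) + (-20 + 4*sqrt(-1855))*(-1/1749580) = 9000000*(1/3922754) + (-20 + 4*(I*sqrt(1855)))*(-1/1749580) = 4500000/1961377 + (-20 + 4*I*sqrt(1855))*(-1/1749580) = 4500000/1961377 + (1/87479 - I*sqrt(1855)/437395) = 393657461377/171579298583 - I*sqrt(1855)/437395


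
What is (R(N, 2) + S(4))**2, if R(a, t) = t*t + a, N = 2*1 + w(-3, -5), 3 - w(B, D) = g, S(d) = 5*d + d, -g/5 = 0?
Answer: 1089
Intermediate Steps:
g = 0 (g = -5*0 = 0)
S(d) = 6*d
w(B, D) = 3 (w(B, D) = 3 - 1*0 = 3 + 0 = 3)
N = 5 (N = 2*1 + 3 = 2 + 3 = 5)
R(a, t) = a + t**2 (R(a, t) = t**2 + a = a + t**2)
(R(N, 2) + S(4))**2 = ((5 + 2**2) + 6*4)**2 = ((5 + 4) + 24)**2 = (9 + 24)**2 = 33**2 = 1089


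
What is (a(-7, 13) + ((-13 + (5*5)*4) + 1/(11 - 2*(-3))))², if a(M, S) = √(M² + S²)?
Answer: 2253402/289 + 2960*√218/17 ≈ 10368.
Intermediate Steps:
(a(-7, 13) + ((-13 + (5*5)*4) + 1/(11 - 2*(-3))))² = (√((-7)² + 13²) + ((-13 + (5*5)*4) + 1/(11 - 2*(-3))))² = (√(49 + 169) + ((-13 + 25*4) + 1/(11 + 6)))² = (√218 + ((-13 + 100) + 1/17))² = (√218 + (87 + 1/17))² = (√218 + 1480/17)² = (1480/17 + √218)²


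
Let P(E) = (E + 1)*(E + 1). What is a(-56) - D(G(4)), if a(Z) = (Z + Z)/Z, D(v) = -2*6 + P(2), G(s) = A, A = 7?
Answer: 5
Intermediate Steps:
G(s) = 7
P(E) = (1 + E)² (P(E) = (1 + E)*(1 + E) = (1 + E)²)
D(v) = -3 (D(v) = -2*6 + (1 + 2)² = -12 + 3² = -12 + 9 = -3)
a(Z) = 2 (a(Z) = (2*Z)/Z = 2)
a(-56) - D(G(4)) = 2 - 1*(-3) = 2 + 3 = 5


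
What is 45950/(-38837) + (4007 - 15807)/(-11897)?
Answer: -88390550/462043789 ≈ -0.19130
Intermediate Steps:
45950/(-38837) + (4007 - 15807)/(-11897) = 45950*(-1/38837) - 11800*(-1/11897) = -45950/38837 + 11800/11897 = -88390550/462043789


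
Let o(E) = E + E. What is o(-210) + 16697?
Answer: 16277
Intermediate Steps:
o(E) = 2*E
o(-210) + 16697 = 2*(-210) + 16697 = -420 + 16697 = 16277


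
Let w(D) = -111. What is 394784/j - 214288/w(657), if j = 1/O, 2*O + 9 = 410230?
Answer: 8988152357440/111 ≈ 8.0974e+10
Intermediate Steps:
O = 410221/2 (O = -9/2 + (½)*410230 = -9/2 + 205115 = 410221/2 ≈ 2.0511e+5)
j = 2/410221 (j = 1/(410221/2) = 2/410221 ≈ 4.8754e-6)
394784/j - 214288/w(657) = 394784/(2/410221) - 214288/(-111) = 394784*(410221/2) - 214288*(-1/111) = 80974343632 + 214288/111 = 8988152357440/111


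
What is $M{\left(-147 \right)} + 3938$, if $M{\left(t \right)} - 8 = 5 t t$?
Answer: $111991$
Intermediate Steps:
$M{\left(t \right)} = 8 + 5 t^{2}$ ($M{\left(t \right)} = 8 + 5 t t = 8 + 5 t^{2}$)
$M{\left(-147 \right)} + 3938 = \left(8 + 5 \left(-147\right)^{2}\right) + 3938 = \left(8 + 5 \cdot 21609\right) + 3938 = \left(8 + 108045\right) + 3938 = 108053 + 3938 = 111991$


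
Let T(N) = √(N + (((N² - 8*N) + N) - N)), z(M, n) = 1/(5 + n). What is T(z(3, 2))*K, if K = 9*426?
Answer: 15336*I*√3/7 ≈ 3794.7*I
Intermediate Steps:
T(N) = √(N² - 7*N) (T(N) = √(N + ((N² - 7*N) - N)) = √(N + (N² - 8*N)) = √(N² - 7*N))
K = 3834
T(z(3, 2))*K = √((-7 + 1/(5 + 2))/(5 + 2))*3834 = √((-7 + 1/7)/7)*3834 = √((-7 + ⅐)/7)*3834 = √((⅐)*(-48/7))*3834 = √(-48/49)*3834 = (4*I*√3/7)*3834 = 15336*I*√3/7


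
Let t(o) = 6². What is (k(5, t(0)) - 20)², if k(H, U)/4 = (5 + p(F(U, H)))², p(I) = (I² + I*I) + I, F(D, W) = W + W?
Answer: 34180614400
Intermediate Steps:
F(D, W) = 2*W
t(o) = 36
p(I) = I + 2*I² (p(I) = (I² + I²) + I = 2*I² + I = I + 2*I²)
k(H, U) = 4*(5 + 2*H*(1 + 4*H))² (k(H, U) = 4*(5 + (2*H)*(1 + 2*(2*H)))² = 4*(5 + (2*H)*(1 + 4*H))² = 4*(5 + 2*H*(1 + 4*H))²)
(k(5, t(0)) - 20)² = (4*(5 + 2*5*(1 + 4*5))² - 20)² = (4*(5 + 2*5*(1 + 20))² - 20)² = (4*(5 + 2*5*21)² - 20)² = (4*(5 + 210)² - 20)² = (4*215² - 20)² = (4*46225 - 20)² = (184900 - 20)² = 184880² = 34180614400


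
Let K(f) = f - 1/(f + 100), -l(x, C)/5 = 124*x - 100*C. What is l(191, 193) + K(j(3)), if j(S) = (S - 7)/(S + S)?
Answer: -19597085/894 ≈ -21921.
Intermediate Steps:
l(x, C) = -620*x + 500*C (l(x, C) = -5*(124*x - 100*C) = -5*(-100*C + 124*x) = -620*x + 500*C)
j(S) = (-7 + S)/(2*S) (j(S) = (-7 + S)/((2*S)) = (-7 + S)*(1/(2*S)) = (-7 + S)/(2*S))
K(f) = f - 1/(100 + f)
l(191, 193) + K(j(3)) = (-620*191 + 500*193) + (-1 + ((1/2)*(-7 + 3)/3)**2 + 100*((1/2)*(-7 + 3)/3))/(100 + (1/2)*(-7 + 3)/3) = (-118420 + 96500) + (-1 + ((1/2)*(1/3)*(-4))**2 + 100*((1/2)*(1/3)*(-4)))/(100 + (1/2)*(1/3)*(-4)) = -21920 + (-1 + (-2/3)**2 + 100*(-2/3))/(100 - 2/3) = -21920 + (-1 + 4/9 - 200/3)/(298/3) = -21920 + (3/298)*(-605/9) = -21920 - 605/894 = -19597085/894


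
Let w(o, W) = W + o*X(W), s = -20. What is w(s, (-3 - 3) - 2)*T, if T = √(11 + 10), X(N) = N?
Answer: 152*√21 ≈ 696.55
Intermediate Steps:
T = √21 ≈ 4.5826
w(o, W) = W + W*o (w(o, W) = W + o*W = W + W*o)
w(s, (-3 - 3) - 2)*T = (((-3 - 3) - 2)*(1 - 20))*√21 = ((-6 - 2)*(-19))*√21 = (-8*(-19))*√21 = 152*√21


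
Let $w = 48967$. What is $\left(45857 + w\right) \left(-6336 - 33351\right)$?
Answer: $-3763280088$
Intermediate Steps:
$\left(45857 + w\right) \left(-6336 - 33351\right) = \left(45857 + 48967\right) \left(-6336 - 33351\right) = 94824 \left(-39687\right) = -3763280088$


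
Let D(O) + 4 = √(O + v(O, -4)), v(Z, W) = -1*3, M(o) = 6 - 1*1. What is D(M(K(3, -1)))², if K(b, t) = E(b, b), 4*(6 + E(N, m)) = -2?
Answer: (4 - √2)² ≈ 6.6863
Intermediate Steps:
E(N, m) = -13/2 (E(N, m) = -6 + (¼)*(-2) = -6 - ½ = -13/2)
K(b, t) = -13/2
M(o) = 5 (M(o) = 6 - 1 = 5)
v(Z, W) = -3
D(O) = -4 + √(-3 + O) (D(O) = -4 + √(O - 3) = -4 + √(-3 + O))
D(M(K(3, -1)))² = (-4 + √(-3 + 5))² = (-4 + √2)²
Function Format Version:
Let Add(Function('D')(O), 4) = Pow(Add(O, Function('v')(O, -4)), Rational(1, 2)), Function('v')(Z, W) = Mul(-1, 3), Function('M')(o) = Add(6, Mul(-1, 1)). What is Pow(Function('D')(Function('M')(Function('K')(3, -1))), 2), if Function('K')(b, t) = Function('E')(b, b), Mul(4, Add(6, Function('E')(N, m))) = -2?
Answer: Pow(Add(4, Mul(-1, Pow(2, Rational(1, 2)))), 2) ≈ 6.6863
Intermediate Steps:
Function('E')(N, m) = Rational(-13, 2) (Function('E')(N, m) = Add(-6, Mul(Rational(1, 4), -2)) = Add(-6, Rational(-1, 2)) = Rational(-13, 2))
Function('K')(b, t) = Rational(-13, 2)
Function('M')(o) = 5 (Function('M')(o) = Add(6, -1) = 5)
Function('v')(Z, W) = -3
Function('D')(O) = Add(-4, Pow(Add(-3, O), Rational(1, 2))) (Function('D')(O) = Add(-4, Pow(Add(O, -3), Rational(1, 2))) = Add(-4, Pow(Add(-3, O), Rational(1, 2))))
Pow(Function('D')(Function('M')(Function('K')(3, -1))), 2) = Pow(Add(-4, Pow(Add(-3, 5), Rational(1, 2))), 2) = Pow(Add(-4, Pow(2, Rational(1, 2))), 2)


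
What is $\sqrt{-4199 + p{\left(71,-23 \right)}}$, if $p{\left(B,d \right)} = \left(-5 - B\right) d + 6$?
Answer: $i \sqrt{2445} \approx 49.447 i$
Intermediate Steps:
$p{\left(B,d \right)} = 6 + d \left(-5 - B\right)$ ($p{\left(B,d \right)} = d \left(-5 - B\right) + 6 = 6 + d \left(-5 - B\right)$)
$\sqrt{-4199 + p{\left(71,-23 \right)}} = \sqrt{-4199 - \left(-121 - 1633\right)} = \sqrt{-4199 + \left(6 + 115 + 1633\right)} = \sqrt{-4199 + 1754} = \sqrt{-2445} = i \sqrt{2445}$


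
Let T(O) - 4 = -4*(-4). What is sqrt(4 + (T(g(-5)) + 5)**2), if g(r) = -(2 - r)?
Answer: sqrt(629) ≈ 25.080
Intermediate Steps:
g(r) = -2 + r
T(O) = 20 (T(O) = 4 - 4*(-4) = 4 + 16 = 20)
sqrt(4 + (T(g(-5)) + 5)**2) = sqrt(4 + (20 + 5)**2) = sqrt(4 + 25**2) = sqrt(4 + 625) = sqrt(629)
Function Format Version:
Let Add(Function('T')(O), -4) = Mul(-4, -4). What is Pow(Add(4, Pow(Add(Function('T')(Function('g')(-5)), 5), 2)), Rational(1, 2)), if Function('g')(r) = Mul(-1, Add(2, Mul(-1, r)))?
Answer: Pow(629, Rational(1, 2)) ≈ 25.080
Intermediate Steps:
Function('g')(r) = Add(-2, r)
Function('T')(O) = 20 (Function('T')(O) = Add(4, Mul(-4, -4)) = Add(4, 16) = 20)
Pow(Add(4, Pow(Add(Function('T')(Function('g')(-5)), 5), 2)), Rational(1, 2)) = Pow(Add(4, Pow(Add(20, 5), 2)), Rational(1, 2)) = Pow(Add(4, Pow(25, 2)), Rational(1, 2)) = Pow(Add(4, 625), Rational(1, 2)) = Pow(629, Rational(1, 2))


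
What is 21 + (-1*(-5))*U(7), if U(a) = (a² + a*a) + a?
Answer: 546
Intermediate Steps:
U(a) = a + 2*a² (U(a) = (a² + a²) + a = 2*a² + a = a + 2*a²)
21 + (-1*(-5))*U(7) = 21 + (-1*(-5))*(7*(1 + 2*7)) = 21 + 5*(7*(1 + 14)) = 21 + 5*(7*15) = 21 + 5*105 = 21 + 525 = 546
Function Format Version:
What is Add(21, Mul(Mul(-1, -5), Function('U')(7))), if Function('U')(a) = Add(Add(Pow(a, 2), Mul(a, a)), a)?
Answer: 546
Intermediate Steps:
Function('U')(a) = Add(a, Mul(2, Pow(a, 2))) (Function('U')(a) = Add(Add(Pow(a, 2), Pow(a, 2)), a) = Add(Mul(2, Pow(a, 2)), a) = Add(a, Mul(2, Pow(a, 2))))
Add(21, Mul(Mul(-1, -5), Function('U')(7))) = Add(21, Mul(Mul(-1, -5), Mul(7, Add(1, Mul(2, 7))))) = Add(21, Mul(5, Mul(7, Add(1, 14)))) = Add(21, Mul(5, Mul(7, 15))) = Add(21, Mul(5, 105)) = Add(21, 525) = 546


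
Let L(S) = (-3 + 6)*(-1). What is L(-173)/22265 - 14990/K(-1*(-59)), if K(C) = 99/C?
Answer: -19691388947/2204235 ≈ -8933.4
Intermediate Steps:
L(S) = -3 (L(S) = 3*(-1) = -3)
L(-173)/22265 - 14990/K(-1*(-59)) = -3/22265 - 14990/(99/((-1*(-59)))) = -3*1/22265 - 14990/(99/59) = -3/22265 - 14990/(99*(1/59)) = -3/22265 - 14990/99/59 = -3/22265 - 14990*59/99 = -3/22265 - 884410/99 = -19691388947/2204235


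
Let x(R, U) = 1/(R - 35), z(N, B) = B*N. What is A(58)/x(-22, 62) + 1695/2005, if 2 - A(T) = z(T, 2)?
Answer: 2606037/401 ≈ 6498.8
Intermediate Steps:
x(R, U) = 1/(-35 + R)
A(T) = 2 - 2*T
A(58)/x(-22, 62) + 1695/2005 = (2 - 2*58)/(1/(-35 - 22)) + 1695/2005 = (2 - 116)/(1/(-57)) + 1695*(1/2005) = -114/(-1/57) + 339/401 = -114*(-57) + 339/401 = 6498 + 339/401 = 2606037/401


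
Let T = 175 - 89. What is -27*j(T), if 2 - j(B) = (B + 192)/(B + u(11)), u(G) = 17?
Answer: 1944/103 ≈ 18.874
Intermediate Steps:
T = 86
j(B) = 2 - (192 + B)/(17 + B) (j(B) = 2 - (B + 192)/(B + 17) = 2 - (192 + B)/(17 + B))
-27*j(T) = -27*(-158 + 86)/(17 + 86) = -27*(-72)/103 = -27*(-72/103) = 1944/103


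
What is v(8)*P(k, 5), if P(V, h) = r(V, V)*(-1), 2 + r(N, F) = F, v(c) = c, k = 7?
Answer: -40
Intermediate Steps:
r(N, F) = -2 + F
P(V, h) = 2 - V (P(V, h) = (-2 + V)*(-1) = 2 - V)
v(8)*P(k, 5) = 8*(2 - 1*7) = 8*(2 - 7) = 8*(-5) = -40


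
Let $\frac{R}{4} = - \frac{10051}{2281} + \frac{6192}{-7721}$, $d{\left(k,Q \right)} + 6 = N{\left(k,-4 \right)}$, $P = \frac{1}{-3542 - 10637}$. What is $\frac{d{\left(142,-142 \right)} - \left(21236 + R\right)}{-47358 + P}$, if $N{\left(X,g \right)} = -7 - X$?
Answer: $\frac{5336448794837721}{11825997805651883} \approx 0.45125$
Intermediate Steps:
$P = - \frac{1}{14179}$ ($P = \frac{1}{-14179} = - \frac{1}{14179} \approx -7.0527 \cdot 10^{-5}$)
$d{\left(k,Q \right)} = -13 - k$ ($d{\left(k,Q \right)} = -6 - \left(7 + k\right) = -13 - k$)
$R = - \frac{366910892}{17611601}$ ($R = 4 \left(- \frac{10051}{2281} + \frac{6192}{-7721}\right) = 4 \left(\left(-10051\right) \frac{1}{2281} + 6192 \left(- \frac{1}{7721}\right)\right) = 4 \left(- \frac{10051}{2281} - \frac{6192}{7721}\right) = 4 \left(- \frac{91727723}{17611601}\right) = - \frac{366910892}{17611601} \approx -20.833$)
$\frac{d{\left(142,-142 \right)} - \left(21236 + R\right)}{-47358 + P} = \frac{\left(-13 - 142\right) - \frac{373633047944}{17611601}}{-47358 - \frac{1}{14179}} = \frac{\left(-13 - 142\right) + \left(-21236 + \frac{366910892}{17611601}\right)}{- \frac{671489083}{14179}} = \left(-155 - \frac{373633047944}{17611601}\right) \left(- \frac{14179}{671489083}\right) = \left(- \frac{376362846099}{17611601}\right) \left(- \frac{14179}{671489083}\right) = \frac{5336448794837721}{11825997805651883}$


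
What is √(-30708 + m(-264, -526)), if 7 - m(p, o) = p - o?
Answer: I*√30963 ≈ 175.96*I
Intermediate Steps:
m(p, o) = 7 + o - p (m(p, o) = 7 - (p - o) = 7 + (o - p) = 7 + o - p)
√(-30708 + m(-264, -526)) = √(-30708 + (7 - 526 - 1*(-264))) = √(-30708 + (7 - 526 + 264)) = √(-30708 - 255) = √(-30963) = I*√30963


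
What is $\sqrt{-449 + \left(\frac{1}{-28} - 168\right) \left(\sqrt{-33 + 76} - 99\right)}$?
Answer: $\frac{\sqrt{3172561 - 32935 \sqrt{43}}}{14} \approx 122.82$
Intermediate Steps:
$\sqrt{-449 + \left(\frac{1}{-28} - 168\right) \left(\sqrt{-33 + 76} - 99\right)} = \sqrt{-449 + \left(- \frac{1}{28} - 168\right) \left(\sqrt{43} - 99\right)} = \sqrt{-449 - \frac{4705 \left(-99 + \sqrt{43}\right)}{28}} = \sqrt{-449 + \left(\frac{465795}{28} - \frac{4705 \sqrt{43}}{28}\right)} = \sqrt{\frac{453223}{28} - \frac{4705 \sqrt{43}}{28}}$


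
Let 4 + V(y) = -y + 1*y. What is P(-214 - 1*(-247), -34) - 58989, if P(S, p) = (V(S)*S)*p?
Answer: -54501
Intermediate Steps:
V(y) = -4 (V(y) = -4 + (-y + 1*y) = -4 + (-y + y) = -4 + 0 = -4)
P(S, p) = -4*S*p (P(S, p) = (-4*S)*p = -4*S*p)
P(-214 - 1*(-247), -34) - 58989 = -4*(-214 - 1*(-247))*(-34) - 58989 = -4*(-214 + 247)*(-34) - 58989 = -4*33*(-34) - 58989 = 4488 - 58989 = -54501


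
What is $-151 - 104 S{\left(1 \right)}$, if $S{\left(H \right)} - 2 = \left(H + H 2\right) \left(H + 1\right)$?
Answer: $-983$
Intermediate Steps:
$S{\left(H \right)} = 2 + 3 H \left(1 + H\right)$ ($S{\left(H \right)} = 2 + \left(H + H 2\right) \left(H + 1\right) = 2 + \left(H + 2 H\right) \left(1 + H\right) = 2 + 3 H \left(1 + H\right)$)
$-151 - 104 S{\left(1 \right)} = -151 - 104 \left(2 + 3 \cdot 1 + 3 \cdot 1^{2}\right) = -151 - 104 \left(2 + 3 + 3 \cdot 1\right) = -151 - 104 \left(2 + 3 + 3\right) = -151 - 832 = -983$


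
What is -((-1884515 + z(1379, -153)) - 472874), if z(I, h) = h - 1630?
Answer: 2359172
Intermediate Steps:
z(I, h) = -1630 + h
-((-1884515 + z(1379, -153)) - 472874) = -((-1884515 + (-1630 - 153)) - 472874) = -((-1884515 - 1783) - 472874) = -(-1886298 - 472874) = -1*(-2359172) = 2359172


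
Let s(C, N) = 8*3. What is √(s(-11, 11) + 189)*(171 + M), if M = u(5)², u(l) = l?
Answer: 196*√213 ≈ 2860.5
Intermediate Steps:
s(C, N) = 24
M = 25 (M = 5² = 25)
√(s(-11, 11) + 189)*(171 + M) = √(24 + 189)*(171 + 25) = √213*196 = 196*√213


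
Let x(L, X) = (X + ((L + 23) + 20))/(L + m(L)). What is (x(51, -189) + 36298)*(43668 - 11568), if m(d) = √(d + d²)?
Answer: 1168215300 - 2033000*√663/17 ≈ 1.1651e+9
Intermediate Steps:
x(L, X) = (43 + L + X)/(L + √(L*(1 + L))) (x(L, X) = (X + ((L + 23) + 20))/(L + √(L*(1 + L))) = (X + ((23 + L) + 20))/(L + √(L*(1 + L))) = (X + (43 + L))/(L + √(L*(1 + L))) = (43 + L + X)/(L + √(L*(1 + L))))
(x(51, -189) + 36298)*(43668 - 11568) = ((43 + 51 - 189)/(51 + √(51*(1 + 51))) + 36298)*(43668 - 11568) = (-95/(51 + √(51*52)) + 36298)*32100 = (-95/(51 + √2652) + 36298)*32100 = (-95/(51 + 2*√663) + 36298)*32100 = (36298 - 95/(51 + 2*√663))*32100 = 1165165800 - 3049500/(51 + 2*√663)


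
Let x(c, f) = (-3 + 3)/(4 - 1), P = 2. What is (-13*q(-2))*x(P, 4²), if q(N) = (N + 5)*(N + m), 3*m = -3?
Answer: 0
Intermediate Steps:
m = -1 (m = (⅓)*(-3) = -1)
q(N) = (-1 + N)*(5 + N) (q(N) = (N + 5)*(N - 1) = (5 + N)*(-1 + N) = (-1 + N)*(5 + N))
x(c, f) = 0 (x(c, f) = 0/3 = 0*(⅓) = 0)
(-13*q(-2))*x(P, 4²) = -13*(-5 + (-2)² + 4*(-2))*0 = -13*(-5 + 4 - 8)*0 = -13*(-9)*0 = 117*0 = 0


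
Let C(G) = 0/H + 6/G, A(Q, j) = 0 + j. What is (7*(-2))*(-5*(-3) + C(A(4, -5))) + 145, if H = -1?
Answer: -241/5 ≈ -48.200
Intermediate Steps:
A(Q, j) = j
C(G) = 6/G (C(G) = 0/(-1) + 6/G = 0*(-1) + 6/G = 0 + 6/G = 6/G)
(7*(-2))*(-5*(-3) + C(A(4, -5))) + 145 = (7*(-2))*(-5*(-3) + 6/(-5)) + 145 = -14*(15 + 6*(-⅕)) + 145 = -14*(15 - 6/5) + 145 = -14*69/5 + 145 = -966/5 + 145 = -241/5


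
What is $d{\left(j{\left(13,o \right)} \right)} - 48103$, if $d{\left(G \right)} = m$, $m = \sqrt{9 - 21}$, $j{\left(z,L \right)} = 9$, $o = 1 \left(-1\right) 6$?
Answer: $-48103 + 2 i \sqrt{3} \approx -48103.0 + 3.4641 i$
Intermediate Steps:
$o = -6$ ($o = \left(-1\right) 6 = -6$)
$m = 2 i \sqrt{3}$ ($m = \sqrt{-12} = 2 i \sqrt{3} \approx 3.4641 i$)
$d{\left(G \right)} = 2 i \sqrt{3}$
$d{\left(j{\left(13,o \right)} \right)} - 48103 = 2 i \sqrt{3} - 48103 = -48103 + 2 i \sqrt{3}$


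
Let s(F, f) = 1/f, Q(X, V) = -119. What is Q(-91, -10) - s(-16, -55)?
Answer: -6544/55 ≈ -118.98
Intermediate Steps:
Q(-91, -10) - s(-16, -55) = -119 - 1/(-55) = -119 - 1*(-1/55) = -119 + 1/55 = -6544/55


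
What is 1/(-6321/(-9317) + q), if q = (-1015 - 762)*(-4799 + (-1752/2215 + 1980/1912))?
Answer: 1409222870/12016991648869117 ≈ 1.1727e-7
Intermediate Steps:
q = 9028542969797/1058770 (q = -1777*(-4799 + (-1752*1/2215 + 1980*(1/1912))) = -1777*(-4799 + (-1752/2215 + 495/478)) = -1777*(-4799 + 258969/1058770) = -1777*(-5080778261/1058770) = 9028542969797/1058770 ≈ 8.5274e+6)
1/(-6321/(-9317) + q) = 1/(-6321/(-9317) + 9028542969797/1058770) = 1/(-6321*(-1/9317) + 9028542969797/1058770) = 1/(903/1331 + 9028542969797/1058770) = 1/(12016991648869117/1409222870) = 1409222870/12016991648869117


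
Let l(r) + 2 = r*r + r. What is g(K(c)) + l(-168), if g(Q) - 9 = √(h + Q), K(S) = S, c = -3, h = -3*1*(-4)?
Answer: 28066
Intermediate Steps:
h = 12 (h = -3*(-4) = 12)
l(r) = -2 + r + r² (l(r) = -2 + (r*r + r) = -2 + (r² + r) = -2 + (r + r²) = -2 + r + r²)
g(Q) = 9 + √(12 + Q)
g(K(c)) + l(-168) = (9 + √(12 - 3)) + (-2 - 168 + (-168)²) = (9 + √9) + (-2 - 168 + 28224) = (9 + 3) + 28054 = 12 + 28054 = 28066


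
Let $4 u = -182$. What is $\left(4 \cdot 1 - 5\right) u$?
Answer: $\frac{91}{2} \approx 45.5$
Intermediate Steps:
$u = - \frac{91}{2}$ ($u = \frac{1}{4} \left(-182\right) = - \frac{91}{2} \approx -45.5$)
$\left(4 \cdot 1 - 5\right) u = \left(4 \cdot 1 - 5\right) \left(- \frac{91}{2}\right) = \left(4 - 5\right) \left(- \frac{91}{2}\right) = \left(-1\right) \left(- \frac{91}{2}\right) = \frac{91}{2}$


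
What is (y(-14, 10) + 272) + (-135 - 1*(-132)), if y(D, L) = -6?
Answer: 263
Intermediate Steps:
(y(-14, 10) + 272) + (-135 - 1*(-132)) = (-6 + 272) + (-135 - 1*(-132)) = 266 + (-135 + 132) = 266 - 3 = 263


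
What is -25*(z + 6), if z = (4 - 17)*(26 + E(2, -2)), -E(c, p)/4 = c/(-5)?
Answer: 8820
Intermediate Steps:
E(c, p) = 4*c/5 (E(c, p) = -4*c/(-5) = -4*c*(-1)/5 = -(-4)*c/5 = 4*c/5)
z = -1794/5 (z = (4 - 17)*(26 + (⅘)*2) = -13*(26 + 8/5) = -13*138/5 = -1794/5 ≈ -358.80)
-25*(z + 6) = -25*(-1794/5 + 6) = -25*(-1764/5) = 8820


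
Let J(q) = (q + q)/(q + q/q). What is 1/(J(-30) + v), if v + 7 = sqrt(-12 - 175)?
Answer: -377/16156 - 841*I*sqrt(187)/177716 ≈ -0.023335 - 0.064713*I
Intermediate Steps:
J(q) = 2*q/(1 + q) (J(q) = (2*q)/(q + 1) = (2*q)/(1 + q) = 2*q/(1 + q))
v = -7 + I*sqrt(187) (v = -7 + sqrt(-12 - 175) = -7 + sqrt(-187) = -7 + I*sqrt(187) ≈ -7.0 + 13.675*I)
1/(J(-30) + v) = 1/(2*(-30)/(1 - 30) + (-7 + I*sqrt(187))) = 1/(2*(-30)/(-29) + (-7 + I*sqrt(187))) = 1/(2*(-30)*(-1/29) + (-7 + I*sqrt(187))) = 1/(60/29 + (-7 + I*sqrt(187))) = 1/(-143/29 + I*sqrt(187))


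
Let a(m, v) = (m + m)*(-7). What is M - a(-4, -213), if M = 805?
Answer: 749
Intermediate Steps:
a(m, v) = -14*m (a(m, v) = (2*m)*(-7) = -14*m)
M - a(-4, -213) = 805 - (-14)*(-4) = 805 - 1*56 = 805 - 56 = 749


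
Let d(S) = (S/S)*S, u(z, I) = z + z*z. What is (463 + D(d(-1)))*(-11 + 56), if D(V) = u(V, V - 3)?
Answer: 20835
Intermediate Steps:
u(z, I) = z + z²
d(S) = S (d(S) = 1*S = S)
D(V) = V*(1 + V)
(463 + D(d(-1)))*(-11 + 56) = (463 - (1 - 1))*(-11 + 56) = (463 - 1*0)*45 = (463 + 0)*45 = 463*45 = 20835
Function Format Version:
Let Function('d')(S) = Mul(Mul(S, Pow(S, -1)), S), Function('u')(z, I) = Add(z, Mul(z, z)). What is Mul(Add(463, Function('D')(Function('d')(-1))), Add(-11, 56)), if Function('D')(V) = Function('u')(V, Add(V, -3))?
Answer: 20835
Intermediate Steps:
Function('u')(z, I) = Add(z, Pow(z, 2))
Function('d')(S) = S (Function('d')(S) = Mul(1, S) = S)
Function('D')(V) = Mul(V, Add(1, V))
Mul(Add(463, Function('D')(Function('d')(-1))), Add(-11, 56)) = Mul(Add(463, Mul(-1, Add(1, -1))), Add(-11, 56)) = Mul(Add(463, Mul(-1, 0)), 45) = Mul(Add(463, 0), 45) = Mul(463, 45) = 20835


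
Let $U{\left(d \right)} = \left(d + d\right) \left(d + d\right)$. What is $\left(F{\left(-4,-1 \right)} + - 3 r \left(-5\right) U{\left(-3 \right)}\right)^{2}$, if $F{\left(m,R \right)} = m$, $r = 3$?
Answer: $2611456$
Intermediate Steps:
$U{\left(d \right)} = 4 d^{2}$ ($U{\left(d \right)} = 2 d 2 d = 4 d^{2}$)
$\left(F{\left(-4,-1 \right)} + - 3 r \left(-5\right) U{\left(-3 \right)}\right)^{2} = \left(-4 + \left(-3\right) 3 \left(-5\right) 4 \left(-3\right)^{2}\right)^{2} = \left(-4 + \left(-9\right) \left(-5\right) 4 \cdot 9\right)^{2} = \left(-4 + 45 \cdot 36\right)^{2} = \left(-4 + 1620\right)^{2} = 1616^{2} = 2611456$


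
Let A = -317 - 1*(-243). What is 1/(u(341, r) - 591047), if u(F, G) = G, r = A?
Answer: -1/591121 ≈ -1.6917e-6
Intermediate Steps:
A = -74 (A = -317 + 243 = -74)
r = -74
1/(u(341, r) - 591047) = 1/(-74 - 591047) = 1/(-591121) = -1/591121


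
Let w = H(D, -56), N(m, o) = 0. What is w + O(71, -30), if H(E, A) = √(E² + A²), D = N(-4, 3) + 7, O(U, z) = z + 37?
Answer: 7 + 7*√65 ≈ 63.436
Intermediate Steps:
O(U, z) = 37 + z
D = 7 (D = 0 + 7 = 7)
H(E, A) = √(A² + E²)
w = 7*√65 (w = √((-56)² + 7²) = √(3136 + 49) = √3185 = 7*√65 ≈ 56.436)
w + O(71, -30) = 7*√65 + (37 - 30) = 7*√65 + 7 = 7 + 7*√65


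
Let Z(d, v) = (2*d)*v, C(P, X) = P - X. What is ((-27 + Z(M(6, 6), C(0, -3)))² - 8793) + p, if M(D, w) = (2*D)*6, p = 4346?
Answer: 159578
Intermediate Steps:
M(D, w) = 12*D
Z(d, v) = 2*d*v
((-27 + Z(M(6, 6), C(0, -3)))² - 8793) + p = ((-27 + 2*(12*6)*(0 - 1*(-3)))² - 8793) + 4346 = ((-27 + 2*72*(0 + 3))² - 8793) + 4346 = ((-27 + 2*72*3)² - 8793) + 4346 = ((-27 + 432)² - 8793) + 4346 = (405² - 8793) + 4346 = (164025 - 8793) + 4346 = 155232 + 4346 = 159578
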